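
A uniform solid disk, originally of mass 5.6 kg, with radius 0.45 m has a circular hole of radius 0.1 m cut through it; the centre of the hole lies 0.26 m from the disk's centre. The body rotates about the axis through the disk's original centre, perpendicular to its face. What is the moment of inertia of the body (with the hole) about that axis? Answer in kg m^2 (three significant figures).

0.547

Unpierced body about its centre: I₀ = (1/2)MR² = (1/2)(5.6)(0.45)² = 0.567 kg m^2.
The removed disk has mass m = M·(r/R)² = (5.6)(0.1/0.45)² = 0.27654 kg (same uniform areal density).
Its moment of inertia about the rotation axis (parallel-axis theorem): I_hole = (1/2)mr² + md² = (1/2)(0.27654)(0.1)² + (0.27654)(0.26)² = 0.020077 kg m^2.
Treating the hole as negative mass, I = I₀ − I_hole = 0.567 − 0.020077 = 0.54692 kg m^2.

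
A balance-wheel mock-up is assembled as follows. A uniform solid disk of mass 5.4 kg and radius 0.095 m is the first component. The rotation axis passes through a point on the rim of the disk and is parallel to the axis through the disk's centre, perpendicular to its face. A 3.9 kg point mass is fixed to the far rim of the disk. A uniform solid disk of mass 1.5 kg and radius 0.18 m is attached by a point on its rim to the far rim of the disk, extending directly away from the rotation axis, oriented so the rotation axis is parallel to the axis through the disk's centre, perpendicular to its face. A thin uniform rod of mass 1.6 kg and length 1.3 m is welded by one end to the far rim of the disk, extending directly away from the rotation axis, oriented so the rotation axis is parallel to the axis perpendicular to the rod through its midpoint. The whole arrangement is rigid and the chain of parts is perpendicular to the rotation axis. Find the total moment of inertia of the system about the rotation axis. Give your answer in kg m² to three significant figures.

2.97

Solid disk: I_cm = (1/2)MR² = (1/2)(5.4)(0.095)² = 0.024368 kg m²; centre at d = 0.095 m, so I = I_cm + Md² gives I = 0.024368 + (5.4)(0.095)² = 0.073103 kg m².
Point mass: I_cm = 0; centre at d = 0.095 + 0.095 = 0.19 m, so I = I_cm + Md² gives I = 0 + (3.9)(0.19)² = 0.14079 kg m².
Solid disk: I_cm = (1/2)MR² = (1/2)(1.5)(0.18)² = 0.0243 kg m²; centre at d = 0.095 + 0.095 + 0.18 = 0.37 m, so I = I_cm + Md² gives I = 0.0243 + (1.5)(0.37)² = 0.22965 kg m².
Thin rod: I_cm = (1/12)ML² = (1/12)(1.6)(1.3)² = 0.22533 kg m²; centre at d = 0.095 + 0.095 + 0.18 + 0.18 + 0.65 = 1.2 m, so I = I_cm + Md² gives I = 0.22533 + (1.6)(1.2)² = 2.5293 kg m².
Total I = 0.073103 + 0.14079 + 0.22965 + 2.5293 = 2.9729 kg m².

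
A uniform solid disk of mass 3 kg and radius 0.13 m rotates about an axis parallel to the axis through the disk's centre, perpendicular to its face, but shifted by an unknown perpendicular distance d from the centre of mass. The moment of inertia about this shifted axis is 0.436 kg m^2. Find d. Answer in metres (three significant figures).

About the centre-of-mass axis, I_cm = (1/2)MR² = (1/2)(3)(0.13)² = 0.02535 kg m^2.
Parallel axis theorem: I = I_cm + Md², so Md² = 0.436 − 0.02535 = 0.41065 kg m^2.
d = √(0.41065 / 3) = 0.36998 m.

0.370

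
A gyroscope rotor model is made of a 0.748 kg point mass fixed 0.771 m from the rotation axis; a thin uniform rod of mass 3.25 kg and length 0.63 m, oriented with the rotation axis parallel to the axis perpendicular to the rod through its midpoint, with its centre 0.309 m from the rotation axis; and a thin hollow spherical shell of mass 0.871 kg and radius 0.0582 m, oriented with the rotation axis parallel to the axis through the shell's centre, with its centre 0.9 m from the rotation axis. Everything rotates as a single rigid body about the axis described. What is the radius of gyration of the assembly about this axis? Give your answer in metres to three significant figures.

0.568

Point mass: I_cm = 0; centre at d = 0.771 m, so I = I_cm + Md² gives I = 0 + (0.748)(0.771)² = 0.44464 kg m².
Thin rod: I_cm = (1/12)ML² = (1/12)(3.25)(0.63)² = 0.10749 kg m²; centre at d = 0.309 m, so I = I_cm + Md² gives I = 0.10749 + (3.25)(0.309)² = 0.41781 kg m².
Spherical shell: I_cm = (2/3)MR² = (2/3)(0.871)(0.0582)² = 0.0019669 kg m²; centre at d = 0.9 m, so I = I_cm + Md² gives I = 0.0019669 + (0.871)(0.9)² = 0.70748 kg m².
Total I = 1.5699 kg m²; total mass M = 4.869 kg.
k = √(I/M) = √(1.5699/4.869) = 0.56783 m.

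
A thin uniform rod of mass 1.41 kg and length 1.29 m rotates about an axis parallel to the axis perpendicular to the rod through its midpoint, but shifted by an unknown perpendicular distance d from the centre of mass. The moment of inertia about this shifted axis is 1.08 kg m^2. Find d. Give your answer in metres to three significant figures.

About the centre-of-mass axis, I_cm = (1/12)ML² = (1/12)(1.41)(1.29)² = 0.19553 kg m^2.
Parallel axis theorem: I = I_cm + Md², so Md² = 1.08 − 0.19553 = 0.88447 kg m^2.
d = √(0.88447 / 1.41) = 0.79201 m.

0.792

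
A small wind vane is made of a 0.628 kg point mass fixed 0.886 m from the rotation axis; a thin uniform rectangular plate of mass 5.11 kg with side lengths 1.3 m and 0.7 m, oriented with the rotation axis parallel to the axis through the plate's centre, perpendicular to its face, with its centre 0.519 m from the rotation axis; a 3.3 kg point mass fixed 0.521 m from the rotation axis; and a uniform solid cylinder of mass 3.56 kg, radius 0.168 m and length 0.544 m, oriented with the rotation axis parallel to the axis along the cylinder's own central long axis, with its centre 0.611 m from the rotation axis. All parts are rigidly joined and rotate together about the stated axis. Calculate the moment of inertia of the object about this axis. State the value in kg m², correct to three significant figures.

5.07

Point mass: I_cm = 0; centre at d = 0.886 m, so I = I_cm + Md² gives I = 0 + (0.628)(0.886)² = 0.49298 kg m².
Rectangular plate: I_cm = (1/12)M(a²+b²) = (1/12)(5.11)[(1.3)² + (0.7)²] = 0.92832 kg m²; centre at d = 0.519 m, so I = I_cm + Md² gives I = 0.92832 + (5.11)(0.519)² = 2.3048 kg m².
Point mass: I_cm = 0; centre at d = 0.521 m, so I = I_cm + Md² gives I = 0 + (3.3)(0.521)² = 0.89576 kg m².
Solid cylinder: I_cm = (1/2)MR² = (1/2)(3.56)(0.168)² = 0.050239 kg m²; centre at d = 0.611 m, so I = I_cm + Md² gives I = 0.050239 + (3.56)(0.611)² = 1.3793 kg m².
Total I = 0.49298 + 2.3048 + 0.89576 + 1.3793 = 5.0727 kg m².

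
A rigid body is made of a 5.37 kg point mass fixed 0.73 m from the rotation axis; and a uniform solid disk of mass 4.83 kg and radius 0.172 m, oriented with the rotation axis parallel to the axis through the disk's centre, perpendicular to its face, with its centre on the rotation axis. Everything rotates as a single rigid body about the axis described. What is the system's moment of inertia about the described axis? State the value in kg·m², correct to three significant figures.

2.93

Point mass: I_cm = 0; centre at d = 0.73 m, so I = I_cm + Md² gives I = 0 + (5.37)(0.73)² = 2.8617 kg·m².
Solid disk: I_cm = (1/2)MR² = (1/2)(4.83)(0.172)² = 0.071445 kg·m²; axis through the centre, so I = 0.071445 kg·m².
Total I = 2.8617 + 0.071445 = 2.9331 kg·m².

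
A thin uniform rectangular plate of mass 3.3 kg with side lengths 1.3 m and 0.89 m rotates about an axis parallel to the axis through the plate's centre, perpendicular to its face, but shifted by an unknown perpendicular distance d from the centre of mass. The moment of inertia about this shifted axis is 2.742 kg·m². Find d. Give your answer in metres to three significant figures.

0.790

About the centre-of-mass axis, I_cm = (1/12)M(a²+b²) = (1/12)(3.3)[(1.3)² + (0.89)²] = 0.68258 kg·m².
Parallel axis theorem: I = I_cm + Md², so Md² = 2.742 − 0.68258 = 2.0594 kg·m².
d = √(2.0594 / 3.3) = 0.78998 m.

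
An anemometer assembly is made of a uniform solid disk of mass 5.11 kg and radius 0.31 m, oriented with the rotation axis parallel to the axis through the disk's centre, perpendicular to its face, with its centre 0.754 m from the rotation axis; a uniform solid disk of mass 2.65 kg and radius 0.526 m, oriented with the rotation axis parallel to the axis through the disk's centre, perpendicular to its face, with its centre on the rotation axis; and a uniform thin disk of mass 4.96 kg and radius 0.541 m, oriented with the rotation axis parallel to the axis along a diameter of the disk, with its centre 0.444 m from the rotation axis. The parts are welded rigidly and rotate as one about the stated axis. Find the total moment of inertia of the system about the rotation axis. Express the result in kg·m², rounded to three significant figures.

4.86

Solid disk: I_cm = (1/2)MR² = (1/2)(5.11)(0.31)² = 0.24554 kg·m²; centre at d = 0.754 m, so I = I_cm + Md² gives I = 0.24554 + (5.11)(0.754)² = 3.1507 kg·m².
Solid disk: I_cm = (1/2)MR² = (1/2)(2.65)(0.526)² = 0.3666 kg·m²; axis through the centre, so I = 0.3666 kg·m².
Thin disk: I_cm = (1/4)MR² = (1/4)(4.96)(0.541)² = 0.36292 kg·m²; centre at d = 0.444 m, so I = I_cm + Md² gives I = 0.36292 + (4.96)(0.444)² = 1.3407 kg·m².
Total I = 3.1507 + 0.3666 + 1.3407 = 4.858 kg·m².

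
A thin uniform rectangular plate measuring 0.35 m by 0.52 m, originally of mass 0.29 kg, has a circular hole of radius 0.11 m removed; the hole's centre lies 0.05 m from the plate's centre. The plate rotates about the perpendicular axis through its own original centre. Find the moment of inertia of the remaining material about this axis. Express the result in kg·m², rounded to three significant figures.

0.00898

Unpierced body about its centre: I₀ = (1/12)M(a²+b²) = (1/12)(0.29)[(0.35)² + (0.52)²] = 0.0094951 kg·m².
The removed disk has mass m = M·πr²/(ab) = (0.29)·π(0.11)²/(0.35·0.52) = 0.060571 kg (same uniform areal density).
Its moment of inertia about the rotation axis (parallel-axis theorem): I_hole = (1/2)mr² + md² = (1/2)(0.060571)(0.11)² + (0.060571)(0.05)² = 0.00051788 kg·m².
Treating the hole as negative mass, I = I₀ − I_hole = 0.0094951 − 0.00051788 = 0.0089772 kg·m².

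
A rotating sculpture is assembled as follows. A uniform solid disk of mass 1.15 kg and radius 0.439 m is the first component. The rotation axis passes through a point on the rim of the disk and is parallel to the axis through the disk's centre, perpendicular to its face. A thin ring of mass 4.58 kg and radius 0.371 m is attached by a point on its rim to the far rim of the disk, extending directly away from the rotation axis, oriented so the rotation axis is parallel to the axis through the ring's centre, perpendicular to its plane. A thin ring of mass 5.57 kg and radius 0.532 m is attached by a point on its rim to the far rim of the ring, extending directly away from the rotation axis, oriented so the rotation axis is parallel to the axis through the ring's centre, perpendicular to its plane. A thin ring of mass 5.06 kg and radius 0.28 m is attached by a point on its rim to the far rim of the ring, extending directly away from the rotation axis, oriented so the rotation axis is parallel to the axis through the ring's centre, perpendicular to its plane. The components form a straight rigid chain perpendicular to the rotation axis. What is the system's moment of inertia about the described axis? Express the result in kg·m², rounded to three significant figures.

Solid disk: I_cm = (1/2)MR² = (1/2)(1.15)(0.439)² = 0.11081 kg·m²; centre at d = 0.439 m, so I = I_cm + Md² gives I = 0.11081 + (1.15)(0.439)² = 0.33244 kg·m².
Thin ring: I_cm = MR² = (4.58)(0.371)² = 0.6304 kg·m²; centre at d = 0.439 + 0.439 + 0.371 = 1.249 m, so I = I_cm + Md² gives I = 0.6304 + (4.58)(1.249)² = 7.7752 kg·m².
Thin ring: I_cm = MR² = (5.57)(0.532)² = 1.5764 kg·m²; centre at d = 0.439 + 0.439 + 0.371 + 0.371 + 0.532 = 2.152 m, so I = I_cm + Md² gives I = 1.5764 + (5.57)(2.152)² = 27.372 kg·m².
Thin ring: I_cm = MR² = (5.06)(0.28)² = 0.3967 kg·m²; centre at d = 0.439 + 0.439 + 0.371 + 0.371 + 0.532 + 0.532 + 0.28 = 2.964 m, so I = I_cm + Md² gives I = 0.3967 + (5.06)(2.964)² = 44.85 kg·m².
Total I = 0.33244 + 7.7752 + 27.372 + 44.85 = 80.33 kg·m².

80.3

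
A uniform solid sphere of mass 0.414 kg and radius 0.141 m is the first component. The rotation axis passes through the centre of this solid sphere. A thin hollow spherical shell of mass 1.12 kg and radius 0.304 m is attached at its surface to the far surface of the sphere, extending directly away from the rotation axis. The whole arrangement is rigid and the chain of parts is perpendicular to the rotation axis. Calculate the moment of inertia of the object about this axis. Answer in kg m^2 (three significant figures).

Solid sphere: I_cm = (2/5)MR² = (2/5)(0.414)(0.141)² = 0.0032923 kg m^2; axis through the centre, so I = 0.0032923 kg m^2.
Spherical shell: I_cm = (2/3)MR² = (2/3)(1.12)(0.304)² = 0.069004 kg m^2; centre at d = 0.141 + 0.304 = 0.445 m, so the parallel axis theorem gives I = 0.069004 + (1.12)(0.445)² = 0.29079 kg m^2.
Total I = 0.0032923 + 0.29079 = 0.29408 kg m^2.

0.294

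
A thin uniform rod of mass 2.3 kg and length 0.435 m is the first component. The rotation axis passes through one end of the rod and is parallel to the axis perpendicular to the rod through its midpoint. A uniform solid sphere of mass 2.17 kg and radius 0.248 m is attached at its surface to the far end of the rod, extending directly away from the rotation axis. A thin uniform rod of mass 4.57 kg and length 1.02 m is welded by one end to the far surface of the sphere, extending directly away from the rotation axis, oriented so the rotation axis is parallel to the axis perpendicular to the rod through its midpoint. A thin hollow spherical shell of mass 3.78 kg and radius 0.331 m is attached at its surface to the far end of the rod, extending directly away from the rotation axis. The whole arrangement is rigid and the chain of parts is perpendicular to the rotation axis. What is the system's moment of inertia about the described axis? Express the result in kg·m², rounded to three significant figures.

Thin rod: I_cm = (1/12)ML² = (1/12)(2.3)(0.435)² = 0.036268 kg·m²; centre at d = 0.2175 m, so I = I_cm + Md² gives I = 0.036268 + (2.3)(0.2175)² = 0.14507 kg·m².
Solid sphere: I_cm = (2/5)MR² = (2/5)(2.17)(0.248)² = 0.053385 kg·m²; centre at d = 0.2175 + 0.2175 + 0.248 = 0.683 m, so I = I_cm + Md² gives I = 0.053385 + (2.17)(0.683)² = 1.0657 kg·m².
Thin rod: I_cm = (1/12)ML² = (1/12)(4.57)(1.02)² = 0.39622 kg·m²; centre at d = 0.2175 + 0.2175 + 0.248 + 0.248 + 0.51 = 1.441 m, so I = I_cm + Md² gives I = 0.39622 + (4.57)(1.441)² = 9.8857 kg·m².
Spherical shell: I_cm = (2/3)MR² = (2/3)(3.78)(0.331)² = 0.27609 kg·m²; centre at d = 0.2175 + 0.2175 + 0.248 + 0.248 + 0.51 + 0.51 + 0.331 = 2.282 m, so I = I_cm + Md² gives I = 0.27609 + (3.78)(2.282)² = 19.961 kg·m².
Total I = 0.14507 + 1.0657 + 9.8857 + 19.961 = 31.057 kg·m².

31.1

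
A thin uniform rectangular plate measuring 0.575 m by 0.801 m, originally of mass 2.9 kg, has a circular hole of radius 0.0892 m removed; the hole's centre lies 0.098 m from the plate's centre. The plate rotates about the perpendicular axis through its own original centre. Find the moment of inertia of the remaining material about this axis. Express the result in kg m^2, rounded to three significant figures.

Unpierced body about its centre: I₀ = (1/12)M(a²+b²) = (1/12)(2.9)[(0.575)² + (0.801)²] = 0.23495 kg m^2.
The removed disk has mass m = M·πr²/(ab) = (2.9)·π(0.0892)²/(0.575·0.801) = 0.15739 kg (same uniform areal density).
Its moment of inertia about the rotation axis (parallel-axis theorem): I_hole = (1/2)mr² + md² = (1/2)(0.15739)(0.0892)² + (0.15739)(0.098)² = 0.0021377 kg m^2.
Treating the hole as negative mass, I = I₀ − I_hole = 0.23495 − 0.0021377 = 0.23282 kg m^2.

0.233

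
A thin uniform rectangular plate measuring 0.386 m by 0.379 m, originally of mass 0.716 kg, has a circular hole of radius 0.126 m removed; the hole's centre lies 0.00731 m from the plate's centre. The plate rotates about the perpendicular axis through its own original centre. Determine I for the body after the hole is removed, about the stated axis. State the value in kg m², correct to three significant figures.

Unpierced body about its centre: I₀ = (1/12)M(a²+b²) = (1/12)(0.716)[(0.386)² + (0.379)²] = 0.017461 kg m².
The removed disk has mass m = M·πr²/(ab) = (0.716)·π(0.126)²/(0.386·0.379) = 0.24411 kg (same uniform areal density).
Its moment of inertia about the rotation axis (parallel-axis theorem): I_hole = (1/2)mr² + md² = (1/2)(0.24411)(0.126)² + (0.24411)(0.00731)² = 0.0019508 kg m².
Treating the hole as negative mass, I = I₀ − I_hole = 0.017461 − 0.0019508 = 0.01551 kg m².

0.0155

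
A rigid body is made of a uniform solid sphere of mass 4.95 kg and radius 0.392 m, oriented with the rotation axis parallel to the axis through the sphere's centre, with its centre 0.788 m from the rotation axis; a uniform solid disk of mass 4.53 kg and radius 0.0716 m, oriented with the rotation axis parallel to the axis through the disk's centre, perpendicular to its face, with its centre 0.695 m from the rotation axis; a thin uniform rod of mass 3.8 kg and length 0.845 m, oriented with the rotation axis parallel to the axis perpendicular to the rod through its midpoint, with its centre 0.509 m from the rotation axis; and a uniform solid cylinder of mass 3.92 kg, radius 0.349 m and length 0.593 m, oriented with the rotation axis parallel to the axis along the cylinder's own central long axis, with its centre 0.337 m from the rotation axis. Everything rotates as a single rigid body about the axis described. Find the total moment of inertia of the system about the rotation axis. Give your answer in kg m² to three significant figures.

7.47

Solid sphere: I_cm = (2/5)MR² = (2/5)(4.95)(0.392)² = 0.30425 kg m²; centre at d = 0.788 m, so the parallel axis theorem gives I = 0.30425 + (4.95)(0.788)² = 3.3779 kg m².
Solid disk: I_cm = (1/2)MR² = (1/2)(4.53)(0.0716)² = 0.011612 kg m²; centre at d = 0.695 m, so the parallel axis theorem gives I = 0.011612 + (4.53)(0.695)² = 2.1997 kg m².
Thin rod: I_cm = (1/12)ML² = (1/12)(3.8)(0.845)² = 0.22611 kg m²; centre at d = 0.509 m, so the parallel axis theorem gives I = 0.22611 + (3.8)(0.509)² = 1.2106 kg m².
Solid cylinder: I_cm = (1/2)MR² = (1/2)(3.92)(0.349)² = 0.23873 kg m²; centre at d = 0.337 m, so the parallel axis theorem gives I = 0.23873 + (3.92)(0.337)² = 0.68392 kg m².
Total I = 3.3779 + 2.1997 + 1.2106 + 0.68392 = 7.4722 kg m².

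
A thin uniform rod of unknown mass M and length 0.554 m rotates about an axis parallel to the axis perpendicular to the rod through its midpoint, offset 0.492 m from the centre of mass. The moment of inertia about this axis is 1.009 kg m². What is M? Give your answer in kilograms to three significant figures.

3.77

I = I_cm + Md² = (1/12)ML² + Md² = M·[0.0833333·(0.554)² + (0.492)²] = M·0.26764.
So M = 1.009 / 0.26764 = 3.77 kg.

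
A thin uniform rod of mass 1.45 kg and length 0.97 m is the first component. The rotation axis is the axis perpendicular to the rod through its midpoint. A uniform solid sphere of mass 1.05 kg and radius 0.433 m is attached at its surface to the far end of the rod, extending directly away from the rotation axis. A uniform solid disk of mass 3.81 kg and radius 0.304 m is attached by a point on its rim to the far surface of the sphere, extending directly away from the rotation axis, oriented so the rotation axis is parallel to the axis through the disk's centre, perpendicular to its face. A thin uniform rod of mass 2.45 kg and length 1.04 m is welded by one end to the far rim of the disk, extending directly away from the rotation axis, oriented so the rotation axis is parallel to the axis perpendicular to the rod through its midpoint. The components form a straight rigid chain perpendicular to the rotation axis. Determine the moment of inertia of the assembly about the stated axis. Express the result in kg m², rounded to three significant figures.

27.0

Thin rod: I_cm = (1/12)ML² = (1/12)(1.45)(0.97)² = 0.11369 kg m²; axis through the centre, so I = 0.11369 kg m².
Solid sphere: I_cm = (2/5)MR² = (2/5)(1.05)(0.433)² = 0.078745 kg m²; centre at d = 0.485 + 0.433 = 0.918 m, so the parallel axis theorem gives I = 0.078745 + (1.05)(0.918)² = 0.96361 kg m².
Solid disk: I_cm = (1/2)MR² = (1/2)(3.81)(0.304)² = 0.17605 kg m²; centre at d = 0.485 + 0.433 + 0.433 + 0.304 = 1.655 m, so the parallel axis theorem gives I = 0.17605 + (3.81)(1.655)² = 10.612 kg m².
Thin rod: I_cm = (1/12)ML² = (1/12)(2.45)(1.04)² = 0.22083 kg m²; centre at d = 0.485 + 0.433 + 0.433 + 0.304 + 0.304 + 0.52 = 2.479 m, so the parallel axis theorem gives I = 0.22083 + (2.45)(2.479)² = 15.277 kg m².
Total I = 0.11369 + 0.96361 + 10.612 + 15.277 = 26.966 kg m².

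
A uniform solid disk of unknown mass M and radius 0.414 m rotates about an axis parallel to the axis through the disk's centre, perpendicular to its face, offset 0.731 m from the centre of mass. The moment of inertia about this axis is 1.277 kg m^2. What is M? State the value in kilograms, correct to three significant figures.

I = I_cm + Md² = (1/2)MR² + Md² = M·[0.5·(0.414)² + (0.731)²] = M·0.62006.
So M = 1.277 / 0.62006 = 2.0595 kg.

2.06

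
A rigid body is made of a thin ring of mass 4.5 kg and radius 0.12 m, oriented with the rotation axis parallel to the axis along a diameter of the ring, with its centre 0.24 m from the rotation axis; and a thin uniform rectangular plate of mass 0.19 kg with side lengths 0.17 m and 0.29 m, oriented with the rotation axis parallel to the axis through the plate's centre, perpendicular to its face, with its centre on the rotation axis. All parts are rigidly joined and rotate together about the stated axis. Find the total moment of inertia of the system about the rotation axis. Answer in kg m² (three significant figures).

0.293

Thin ring: I_cm = (1/2)MR² = (1/2)(4.5)(0.12)² = 0.0324 kg m²; centre at d = 0.24 m, so I = I_cm + Md² gives I = 0.0324 + (4.5)(0.24)² = 0.2916 kg m².
Rectangular plate: I_cm = (1/12)M(a²+b²) = (1/12)(0.19)[(0.17)² + (0.29)²] = 0.0017892 kg m²; axis through the centre, so I = 0.0017892 kg m².
Total I = 0.2916 + 0.0017892 = 0.29339 kg m².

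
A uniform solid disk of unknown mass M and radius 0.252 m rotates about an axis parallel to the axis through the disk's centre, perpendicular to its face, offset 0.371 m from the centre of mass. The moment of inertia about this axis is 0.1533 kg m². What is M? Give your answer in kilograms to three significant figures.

I = I_cm + Md² = (1/2)MR² + Md² = M·[0.5·(0.252)² + (0.371)²] = M·0.16939.
So M = 0.1533 / 0.16939 = 0.905 kg.

0.905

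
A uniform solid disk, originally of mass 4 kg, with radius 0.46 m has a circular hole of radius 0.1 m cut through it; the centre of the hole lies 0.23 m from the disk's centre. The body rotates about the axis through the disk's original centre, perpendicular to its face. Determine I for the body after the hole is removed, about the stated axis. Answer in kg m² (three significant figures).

0.412

Unpierced body about its centre: I₀ = (1/2)MR² = (1/2)(4)(0.46)² = 0.4232 kg m².
The removed disk has mass m = M·(r/R)² = (4)(0.1/0.46)² = 0.18904 kg (same uniform areal density).
Its moment of inertia about the rotation axis (parallel-axis theorem): I_hole = (1/2)mr² + md² = (1/2)(0.18904)(0.1)² + (0.18904)(0.23)² = 0.010945 kg m².
Treating the hole as negative mass, I = I₀ − I_hole = 0.4232 − 0.010945 = 0.41225 kg m².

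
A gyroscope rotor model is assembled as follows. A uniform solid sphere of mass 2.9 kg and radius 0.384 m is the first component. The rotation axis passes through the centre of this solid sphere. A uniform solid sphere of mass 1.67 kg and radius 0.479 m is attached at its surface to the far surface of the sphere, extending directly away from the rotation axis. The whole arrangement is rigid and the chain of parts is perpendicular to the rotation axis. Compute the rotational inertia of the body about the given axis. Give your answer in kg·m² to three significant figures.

Solid sphere: I_cm = (2/5)MR² = (2/5)(2.9)(0.384)² = 0.17105 kg·m²; axis through the centre, so I = 0.17105 kg·m².
Solid sphere: I_cm = (2/5)MR² = (2/5)(1.67)(0.479)² = 0.15327 kg·m²; centre at d = 0.384 + 0.479 = 0.863 m, so the parallel axis theorem gives I = 0.15327 + (1.67)(0.863)² = 1.397 kg·m².
Total I = 0.17105 + 1.397 = 1.5681 kg·m².

1.57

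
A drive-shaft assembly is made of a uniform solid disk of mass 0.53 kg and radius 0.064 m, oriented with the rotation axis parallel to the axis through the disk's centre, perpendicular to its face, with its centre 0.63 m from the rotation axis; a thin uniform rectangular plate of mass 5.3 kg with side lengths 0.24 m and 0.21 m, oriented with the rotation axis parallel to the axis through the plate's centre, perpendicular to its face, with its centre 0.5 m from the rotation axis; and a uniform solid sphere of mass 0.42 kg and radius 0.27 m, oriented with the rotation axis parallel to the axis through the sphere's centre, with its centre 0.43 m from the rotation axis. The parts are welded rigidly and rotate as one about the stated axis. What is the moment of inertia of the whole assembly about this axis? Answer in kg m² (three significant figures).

Solid disk: I_cm = (1/2)MR² = (1/2)(0.53)(0.064)² = 0.0010854 kg m²; centre at d = 0.63 m, so I = I_cm + Md² gives I = 0.0010854 + (0.53)(0.63)² = 0.21144 kg m².
Rectangular plate: I_cm = (1/12)M(a²+b²) = (1/12)(5.3)[(0.24)² + (0.21)²] = 0.044917 kg m²; centre at d = 0.5 m, so I = I_cm + Md² gives I = 0.044917 + (5.3)(0.5)² = 1.3699 kg m².
Solid sphere: I_cm = (2/5)MR² = (2/5)(0.42)(0.27)² = 0.012247 kg m²; centre at d = 0.43 m, so I = I_cm + Md² gives I = 0.012247 + (0.42)(0.43)² = 0.089905 kg m².
Total I = 0.21144 + 1.3699 + 0.089905 = 1.6713 kg m².

1.67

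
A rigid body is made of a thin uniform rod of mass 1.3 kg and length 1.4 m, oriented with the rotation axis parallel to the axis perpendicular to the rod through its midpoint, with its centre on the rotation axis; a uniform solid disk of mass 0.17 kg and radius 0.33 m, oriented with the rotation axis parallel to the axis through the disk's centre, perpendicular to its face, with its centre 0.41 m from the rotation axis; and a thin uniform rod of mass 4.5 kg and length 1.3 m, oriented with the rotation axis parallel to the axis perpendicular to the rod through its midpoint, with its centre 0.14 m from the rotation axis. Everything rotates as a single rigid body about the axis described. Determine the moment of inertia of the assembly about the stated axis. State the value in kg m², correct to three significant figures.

Thin rod: I_cm = (1/12)ML² = (1/12)(1.3)(1.4)² = 0.21233 kg m²; axis through the centre, so I = 0.21233 kg m².
Solid disk: I_cm = (1/2)MR² = (1/2)(0.17)(0.33)² = 0.0092565 kg m²; centre at d = 0.41 m, so the parallel axis theorem gives I = 0.0092565 + (0.17)(0.41)² = 0.037833 kg m².
Thin rod: I_cm = (1/12)ML² = (1/12)(4.5)(1.3)² = 0.63375 kg m²; centre at d = 0.14 m, so the parallel axis theorem gives I = 0.63375 + (4.5)(0.14)² = 0.72195 kg m².
Total I = 0.21233 + 0.037833 + 0.72195 = 0.97212 kg m².

0.972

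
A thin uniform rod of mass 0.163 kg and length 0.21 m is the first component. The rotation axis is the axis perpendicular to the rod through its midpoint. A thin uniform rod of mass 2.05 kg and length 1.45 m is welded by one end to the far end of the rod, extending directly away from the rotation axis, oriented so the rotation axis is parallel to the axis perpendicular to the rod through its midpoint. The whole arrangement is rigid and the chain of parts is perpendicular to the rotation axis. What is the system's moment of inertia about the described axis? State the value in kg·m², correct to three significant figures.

1.77

Thin rod: I_cm = (1/12)ML² = (1/12)(0.163)(0.21)² = 0.00059902 kg·m²; axis through the centre, so I = 0.00059902 kg·m².
Thin rod: I_cm = (1/12)ML² = (1/12)(2.05)(1.45)² = 0.35918 kg·m²; centre at d = 0.105 + 0.725 = 0.83 m, so I = I_cm + Md² gives I = 0.35918 + (2.05)(0.83)² = 1.7714 kg·m².
Total I = 0.00059902 + 1.7714 = 1.772 kg·m².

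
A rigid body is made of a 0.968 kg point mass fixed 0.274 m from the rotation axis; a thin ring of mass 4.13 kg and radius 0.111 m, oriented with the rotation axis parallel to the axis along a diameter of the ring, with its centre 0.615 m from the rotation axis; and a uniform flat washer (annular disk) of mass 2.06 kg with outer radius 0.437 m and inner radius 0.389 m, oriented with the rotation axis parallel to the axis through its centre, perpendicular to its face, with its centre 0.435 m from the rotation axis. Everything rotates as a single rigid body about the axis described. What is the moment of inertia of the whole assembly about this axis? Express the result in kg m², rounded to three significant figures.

Point mass: I_cm = 0; centre at d = 0.274 m, so I = I_cm + Md² gives I = 0 + (0.968)(0.274)² = 0.072674 kg m².
Thin ring: I_cm = (1/2)MR² = (1/2)(4.13)(0.111)² = 0.025443 kg m²; centre at d = 0.615 m, so I = I_cm + Md² gives I = 0.025443 + (4.13)(0.615)² = 1.5875 kg m².
Annular disk: I_cm = (1/2)M(R²+r²) = (1/2)(2.06)[(0.437)² + (0.389)²] = 0.35256 kg m²; centre at d = 0.435 m, so I = I_cm + Md² gives I = 0.35256 + (2.06)(0.435)² = 0.74236 kg m².
Total I = 0.072674 + 1.5875 + 0.74236 = 2.4025 kg m².

2.40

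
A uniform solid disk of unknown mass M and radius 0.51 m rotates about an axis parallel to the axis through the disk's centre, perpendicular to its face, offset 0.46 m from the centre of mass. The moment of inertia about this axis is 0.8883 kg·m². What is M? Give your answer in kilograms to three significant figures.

I = I_cm + Md² = (1/2)MR² + Md² = M·[0.5·(0.51)² + (0.46)²] = M·0.34165.
So M = 0.8883 / 0.34165 = 2.6 kg.

2.60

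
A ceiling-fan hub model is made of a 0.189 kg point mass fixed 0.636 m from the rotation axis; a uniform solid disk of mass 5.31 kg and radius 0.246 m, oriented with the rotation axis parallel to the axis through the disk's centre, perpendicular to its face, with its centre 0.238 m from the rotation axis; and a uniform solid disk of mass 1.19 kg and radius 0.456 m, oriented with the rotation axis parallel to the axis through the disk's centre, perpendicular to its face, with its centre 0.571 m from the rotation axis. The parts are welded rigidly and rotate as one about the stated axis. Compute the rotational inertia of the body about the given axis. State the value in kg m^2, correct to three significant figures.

1.05

Point mass: I_cm = 0; centre at d = 0.636 m, so I = I_cm + Md² gives I = 0 + (0.189)(0.636)² = 0.07645 kg m^2.
Solid disk: I_cm = (1/2)MR² = (1/2)(5.31)(0.246)² = 0.16067 kg m^2; centre at d = 0.238 m, so I = I_cm + Md² gives I = 0.16067 + (5.31)(0.238)² = 0.46145 kg m^2.
Solid disk: I_cm = (1/2)MR² = (1/2)(1.19)(0.456)² = 0.12372 kg m^2; centre at d = 0.571 m, so I = I_cm + Md² gives I = 0.12372 + (1.19)(0.571)² = 0.51171 kg m^2.
Total I = 0.07645 + 0.46145 + 0.51171 = 1.0496 kg m^2.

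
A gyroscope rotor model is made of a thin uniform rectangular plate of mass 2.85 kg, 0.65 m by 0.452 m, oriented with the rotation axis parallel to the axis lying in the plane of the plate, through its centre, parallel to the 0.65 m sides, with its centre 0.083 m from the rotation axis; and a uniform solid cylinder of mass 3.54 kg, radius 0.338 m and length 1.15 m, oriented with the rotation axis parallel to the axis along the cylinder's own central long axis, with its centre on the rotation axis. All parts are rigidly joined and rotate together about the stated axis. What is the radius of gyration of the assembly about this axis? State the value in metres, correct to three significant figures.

0.206

Rectangular plate: I_cm = (1/12)Mb² = (1/12)(2.85)(0.452)² = 0.048522 kg m^2; centre at d = 0.083 m, so I = I_cm + Md² gives I = 0.048522 + (2.85)(0.083)² = 0.068156 kg m^2.
Solid cylinder: I_cm = (1/2)MR² = (1/2)(3.54)(0.338)² = 0.20221 kg m^2; axis through the centre, so I = 0.20221 kg m^2.
Total I = 0.27037 kg m^2; total mass M = 6.39 kg.
k = √(I/M) = √(0.27037/6.39) = 0.2057 m.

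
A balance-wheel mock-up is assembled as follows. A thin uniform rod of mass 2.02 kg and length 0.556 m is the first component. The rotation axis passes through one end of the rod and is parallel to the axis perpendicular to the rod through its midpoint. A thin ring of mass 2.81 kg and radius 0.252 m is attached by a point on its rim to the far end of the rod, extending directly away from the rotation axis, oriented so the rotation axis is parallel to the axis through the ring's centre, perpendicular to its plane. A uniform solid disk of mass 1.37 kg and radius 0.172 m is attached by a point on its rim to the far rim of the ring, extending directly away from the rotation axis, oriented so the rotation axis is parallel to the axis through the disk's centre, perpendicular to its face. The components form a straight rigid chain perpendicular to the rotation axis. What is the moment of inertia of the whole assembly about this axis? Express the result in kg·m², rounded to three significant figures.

Thin rod: I_cm = (1/12)ML² = (1/12)(2.02)(0.556)² = 0.052038 kg·m²; centre at d = 0.278 m, so the parallel axis theorem gives I = 0.052038 + (2.02)(0.278)² = 0.20815 kg·m².
Thin ring: I_cm = MR² = (2.81)(0.252)² = 0.17845 kg·m²; centre at d = 0.278 + 0.278 + 0.252 = 0.808 m, so the parallel axis theorem gives I = 0.17845 + (2.81)(0.808)² = 2.013 kg·m².
Solid disk: I_cm = (1/2)MR² = (1/2)(1.37)(0.172)² = 0.020265 kg·m²; centre at d = 0.278 + 0.278 + 0.252 + 0.252 + 0.172 = 1.232 m, so the parallel axis theorem gives I = 0.020265 + (1.37)(1.232)² = 2.0997 kg·m².
Total I = 0.20815 + 2.013 + 2.0997 = 4.3208 kg·m².

4.32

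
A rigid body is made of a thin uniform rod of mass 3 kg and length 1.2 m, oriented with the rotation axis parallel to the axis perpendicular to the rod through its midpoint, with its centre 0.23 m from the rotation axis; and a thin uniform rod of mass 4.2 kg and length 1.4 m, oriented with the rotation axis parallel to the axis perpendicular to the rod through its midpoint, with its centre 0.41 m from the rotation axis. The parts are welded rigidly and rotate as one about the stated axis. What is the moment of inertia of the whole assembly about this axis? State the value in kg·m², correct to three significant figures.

Thin rod: I_cm = (1/12)ML² = (1/12)(3)(1.2)² = 0.36 kg·m²; centre at d = 0.23 m, so the parallel axis theorem gives I = 0.36 + (3)(0.23)² = 0.5187 kg·m².
Thin rod: I_cm = (1/12)ML² = (1/12)(4.2)(1.4)² = 0.686 kg·m²; centre at d = 0.41 m, so the parallel axis theorem gives I = 0.686 + (4.2)(0.41)² = 1.392 kg·m².
Total I = 0.5187 + 1.392 = 1.9107 kg·m².

1.91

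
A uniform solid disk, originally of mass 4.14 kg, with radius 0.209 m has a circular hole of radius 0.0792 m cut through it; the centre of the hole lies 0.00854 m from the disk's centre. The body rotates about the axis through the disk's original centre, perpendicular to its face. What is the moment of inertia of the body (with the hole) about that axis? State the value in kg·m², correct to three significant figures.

0.0885

Unpierced body about its centre: I₀ = (1/2)MR² = (1/2)(4.14)(0.209)² = 0.09042 kg·m².
The removed disk has mass m = M·(r/R)² = (4.14)(0.0792/0.209)² = 0.59451 kg (same uniform areal density).
Its moment of inertia about the rotation axis (parallel-axis theorem): I_hole = (1/2)mr² + md² = (1/2)(0.59451)(0.0792)² + (0.59451)(0.00854)² = 0.0019079 kg·m².
Treating the hole as negative mass, I = I₀ − I_hole = 0.09042 − 0.0019079 = 0.088512 kg·m².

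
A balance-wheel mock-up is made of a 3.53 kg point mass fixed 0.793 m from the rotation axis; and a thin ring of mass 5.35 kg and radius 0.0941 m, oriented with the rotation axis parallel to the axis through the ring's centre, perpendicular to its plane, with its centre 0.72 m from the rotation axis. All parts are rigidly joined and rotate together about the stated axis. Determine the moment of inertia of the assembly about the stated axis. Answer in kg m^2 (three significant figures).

Point mass: I_cm = 0; centre at d = 0.793 m, so the parallel axis theorem gives I = 0 + (3.53)(0.793)² = 2.2198 kg m^2.
Thin ring: I_cm = MR² = (5.35)(0.0941)² = 0.047373 kg m^2; centre at d = 0.72 m, so the parallel axis theorem gives I = 0.047373 + (5.35)(0.72)² = 2.8208 kg m^2.
Total I = 2.2198 + 2.8208 = 5.0407 kg m^2.

5.04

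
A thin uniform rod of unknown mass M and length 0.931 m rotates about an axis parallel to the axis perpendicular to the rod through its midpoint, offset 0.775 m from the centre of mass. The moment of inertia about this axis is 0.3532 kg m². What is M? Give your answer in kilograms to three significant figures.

0.525

I = I_cm + Md² = (1/12)ML² + Md² = M·[0.0833333·(0.931)² + (0.775)²] = M·0.67286.
So M = 0.3532 / 0.67286 = 0.52493 kg.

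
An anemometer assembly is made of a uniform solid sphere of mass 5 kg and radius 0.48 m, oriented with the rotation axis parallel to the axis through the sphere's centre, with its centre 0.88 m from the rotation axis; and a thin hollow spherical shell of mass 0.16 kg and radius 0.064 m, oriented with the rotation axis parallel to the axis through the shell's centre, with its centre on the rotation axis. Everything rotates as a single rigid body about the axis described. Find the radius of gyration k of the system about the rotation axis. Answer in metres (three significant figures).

Solid sphere: I_cm = (2/5)MR² = (2/5)(5)(0.48)² = 0.4608 kg m^2; centre at d = 0.88 m, so the parallel axis theorem gives I = 0.4608 + (5)(0.88)² = 4.3328 kg m^2.
Spherical shell: I_cm = (2/3)MR² = (2/3)(0.16)(0.064)² = 0.00043691 kg m^2; axis through the centre, so I = 0.00043691 kg m^2.
Total I = 4.3332 kg m^2; total mass M = 5.16 kg.
k = √(I/M) = √(4.3332/5.16) = 0.91639 m.

0.916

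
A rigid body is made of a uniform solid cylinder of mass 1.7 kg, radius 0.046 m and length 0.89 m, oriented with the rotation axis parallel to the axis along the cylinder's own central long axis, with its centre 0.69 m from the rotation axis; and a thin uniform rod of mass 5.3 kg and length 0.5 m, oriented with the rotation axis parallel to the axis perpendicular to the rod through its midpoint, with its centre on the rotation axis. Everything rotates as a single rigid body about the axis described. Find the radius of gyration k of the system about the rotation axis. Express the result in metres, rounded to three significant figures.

0.363

Solid cylinder: I_cm = (1/2)MR² = (1/2)(1.7)(0.046)² = 0.0017986 kg m^2; centre at d = 0.69 m, so I = I_cm + Md² gives I = 0.0017986 + (1.7)(0.69)² = 0.81117 kg m^2.
Thin rod: I_cm = (1/12)ML² = (1/12)(5.3)(0.5)² = 0.11042 kg m^2; axis through the centre, so I = 0.11042 kg m^2.
Total I = 0.92159 kg m^2; total mass M = 7 kg.
k = √(I/M) = √(0.92159/7) = 0.36284 m.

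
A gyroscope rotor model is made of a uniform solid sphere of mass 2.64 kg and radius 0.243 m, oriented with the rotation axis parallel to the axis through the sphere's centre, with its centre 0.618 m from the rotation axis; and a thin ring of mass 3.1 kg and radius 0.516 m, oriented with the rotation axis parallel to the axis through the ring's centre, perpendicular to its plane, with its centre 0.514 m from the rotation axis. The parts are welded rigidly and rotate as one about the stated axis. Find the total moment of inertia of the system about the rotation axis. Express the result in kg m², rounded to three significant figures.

Solid sphere: I_cm = (2/5)MR² = (2/5)(2.64)(0.243)² = 0.062356 kg m²; centre at d = 0.618 m, so the parallel axis theorem gives I = 0.062356 + (2.64)(0.618)² = 1.0706 kg m².
Thin ring: I_cm = MR² = (3.1)(0.516)² = 0.82539 kg m²; centre at d = 0.514 m, so the parallel axis theorem gives I = 0.82539 + (3.1)(0.514)² = 1.6444 kg m².
Total I = 1.0706 + 1.6444 = 2.715 kg m².

2.72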